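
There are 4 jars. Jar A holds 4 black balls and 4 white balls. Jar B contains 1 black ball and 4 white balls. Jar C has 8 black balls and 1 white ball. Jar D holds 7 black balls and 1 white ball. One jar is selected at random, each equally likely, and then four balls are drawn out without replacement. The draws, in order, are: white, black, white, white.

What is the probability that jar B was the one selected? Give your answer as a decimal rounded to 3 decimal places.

0.778

Under each hypothesis, the probability of the observed sequence is: P(data | jar A) = (4/8)(4/7)(3/6)(2/5) = 2/35; P(data | jar B) = (4/5)(1/4)(3/3)(2/2) = 1/5; P(data | jar C) = (1/9)(8/8)(0/7) = 0; P(data | jar D) = (1/8)(7/7)(0/6) = 0.
Weighting by the prior gives 1/4 · 2/35 = 1/70, 1/4 · 1/5 = 1/20, 1/4 · 0 = 0, 1/4 · 0 = 0; these sum to 9/140.
Hence P(jar B | data) = (1/20) / (9/140) = 7/9.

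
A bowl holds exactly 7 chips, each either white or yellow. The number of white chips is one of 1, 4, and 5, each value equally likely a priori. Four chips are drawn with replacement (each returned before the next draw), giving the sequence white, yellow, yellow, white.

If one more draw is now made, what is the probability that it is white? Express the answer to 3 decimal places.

The likelihood of the observed sequence under each hypothesis: P(data | r = 1) = (1/7)(6/7)(6/7)(1/7) = 0.014994; P(data | r = 4) = (4/7)(3/7)(3/7)(4/7) = 0.059975; P(data | r = 5) = (5/7)(2/7)(2/7)(5/7) = 0.041649.
Multiplying each by its prior: 1/3 · 0.014994 = 0.0049979, 1/3 · 0.059975 = 0.019992, 1/3 · 0.041649 = 0.013883; with total 0.038873.
Normalising, the posterior is P(r = 1 | data) = 0.12857, P(r = 4 | data) = 0.51429, P(r = 5 | data) = 0.35714.
The predictive probability is P(white next | data) = (1/7)(0.12857) + (4/7)(0.51429) + (5/7)(0.35714) = 0.56735.

0.567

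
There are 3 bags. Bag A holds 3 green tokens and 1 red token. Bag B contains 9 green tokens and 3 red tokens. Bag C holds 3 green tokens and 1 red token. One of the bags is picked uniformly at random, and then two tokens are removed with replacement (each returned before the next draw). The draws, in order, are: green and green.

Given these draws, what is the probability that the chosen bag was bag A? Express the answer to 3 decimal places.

0.333

For each hypothesis, P(data | H) works out to: P(data | bag A) = (3/4)(3/4) = 9/16; P(data | bag B) = (9/12)(9/12) = 9/16; P(data | bag C) = (3/4)(3/4) = 9/16.
Weighting by the prior gives 1/3 · 9/16 = 3/16, 1/3 · 9/16 = 3/16, 1/3 · 9/16 = 3/16; these sum to 9/16.
By Bayes' rule, P(bag A | data) = (3/16) / (9/16) = 1/3.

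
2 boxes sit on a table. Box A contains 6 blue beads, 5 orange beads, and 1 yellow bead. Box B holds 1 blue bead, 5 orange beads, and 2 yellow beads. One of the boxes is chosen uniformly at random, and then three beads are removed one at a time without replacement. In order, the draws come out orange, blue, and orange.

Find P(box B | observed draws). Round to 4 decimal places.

Under each hypothesis, the probability of the observed sequence is: P(data | box A) = (5/12)(6/11)(4/10) = 0.090909; P(data | box B) = (5/8)(1/7)(4/6) = 0.059524.
Weighting by the prior gives 1/2 · 0.090909 = 0.045455, 1/2 · 0.059524 = 0.029762; with total 0.075216.
Hence P(box B | data) = (0.029762) / (0.075216) = 0.39568.

0.3957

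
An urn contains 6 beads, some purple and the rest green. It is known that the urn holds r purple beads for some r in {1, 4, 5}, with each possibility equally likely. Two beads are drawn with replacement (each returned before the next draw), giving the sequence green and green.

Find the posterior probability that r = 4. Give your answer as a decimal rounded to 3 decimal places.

0.133

Compute the likelihood of the observed sequence for each case: P(data | r = 1) = (5/6)(5/6) = 25/36; P(data | r = 4) = (2/6)(2/6) = 1/9; P(data | r = 5) = (1/6)(1/6) = 1/36.
Weighting by the prior gives 1/3 · 25/36 = 25/108, 1/3 · 1/9 = 1/27, 1/3 · 1/36 = 1/108; summing to 5/18.
Hence P(r = 4 | data) = (1/27) / (5/18) = 2/15.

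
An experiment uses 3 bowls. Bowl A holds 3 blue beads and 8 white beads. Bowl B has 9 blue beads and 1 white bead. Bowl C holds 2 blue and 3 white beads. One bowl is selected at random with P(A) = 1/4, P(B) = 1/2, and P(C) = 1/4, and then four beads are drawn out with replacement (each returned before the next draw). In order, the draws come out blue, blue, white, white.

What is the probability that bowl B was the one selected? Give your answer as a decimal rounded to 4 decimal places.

0.1432

The likelihood of the observed sequence under each hypothesis: P(data | bowl A) = (3/11)(3/11)(8/11)(8/11) = 0.039342; P(data | bowl B) = (9/10)(9/10)(1/10)(1/10) = 0.0081; P(data | bowl C) = (2/5)(2/5)(3/5)(3/5) = 0.0576.
Multiplying each by its prior: 1/4 · 0.039342 = 0.0098354, 1/2 · 0.0081 = 0.00405, 1/4 · 0.0576 = 0.0144; summing to 0.028285.
So P(bowl B | data) = (0.00405) / (0.028285) = 0.14318.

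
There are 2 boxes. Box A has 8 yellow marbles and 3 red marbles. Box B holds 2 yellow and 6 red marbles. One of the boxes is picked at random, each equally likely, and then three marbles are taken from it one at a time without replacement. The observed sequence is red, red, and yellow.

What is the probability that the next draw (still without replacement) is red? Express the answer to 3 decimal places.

0.656

The likelihood of the observed sequence under each hypothesis: P(data | box A) = (3/11)(2/10)(8/9) = 0.048485; P(data | box B) = (6/8)(5/7)(2/6) = 0.17857.
Multiplying each by its prior: 1/2 · 0.048485 = 0.024242, 1/2 · 0.17857 = 0.089286; summing to 0.11353.
The posterior is then P(box A | data) = 0.21354, P(box B | data) = 0.78646.
So P(red next | data) = Σ P(red next | H) P(H | data) = (1/8)(0.21354) + (4/5)(0.78646) = 0.65586.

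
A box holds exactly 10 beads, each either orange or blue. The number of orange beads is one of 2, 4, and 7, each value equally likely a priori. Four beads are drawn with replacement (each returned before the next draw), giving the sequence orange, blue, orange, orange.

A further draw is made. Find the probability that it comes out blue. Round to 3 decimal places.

The likelihood of the observed sequence under each hypothesis: P(data | r = 2) = (2/10)(8/10)(2/10)(2/10) = 0.0064; P(data | r = 4) = (4/10)(6/10)(4/10)(4/10) = 0.0384; P(data | r = 7) = (7/10)(3/10)(7/10)(7/10) = 0.1029.
Multiplying each by its prior: 1/3 · 0.0064 = 0.0021333, 1/3 · 0.0384 = 0.0128, 1/3 · 0.1029 = 0.0343; these sum to 0.049233.
Normalising, the posterior is P(r = 2 | data) = 0.043331, P(r = 4 | data) = 0.25999, P(r = 7 | data) = 0.69668.
Averaging over the posterior, P(blue next | data) = (4/5)(0.043331) + (3/5)(0.25999) + (3/10)(0.69668) = 0.39966.

0.400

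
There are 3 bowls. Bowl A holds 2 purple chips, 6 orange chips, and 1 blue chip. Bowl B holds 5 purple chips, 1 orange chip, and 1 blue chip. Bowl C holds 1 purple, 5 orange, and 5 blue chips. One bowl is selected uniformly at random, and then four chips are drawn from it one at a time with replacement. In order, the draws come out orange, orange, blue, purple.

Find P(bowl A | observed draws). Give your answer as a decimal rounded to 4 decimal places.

For each hypothesis, P(data | H) works out to: P(data | bowl A) = (6/9)(6/9)(1/9)(2/9) = 0.010974; P(data | bowl B) = (1/7)(1/7)(1/7)(5/7) = 0.0020825; P(data | bowl C) = (5/11)(5/11)(5/11)(1/11) = 0.0085377.
The prior-weighted likelihoods are 1/3 · 0.010974 = 0.003658, 1/3 · 0.0020825 = 0.00069416, 1/3 · 0.0085377 = 0.0028459; summing to 0.007198.
Hence P(bowl A | data) = (0.003658) / (0.007198) = 0.50819.

0.5082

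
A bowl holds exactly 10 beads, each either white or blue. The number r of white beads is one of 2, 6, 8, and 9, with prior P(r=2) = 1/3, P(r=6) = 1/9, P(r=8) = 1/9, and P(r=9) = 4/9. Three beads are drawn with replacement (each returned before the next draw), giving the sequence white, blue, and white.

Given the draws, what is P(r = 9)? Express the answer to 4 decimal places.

0.4682

Under each hypothesis, the probability of the observed sequence is: P(data | r = 2) = (2/10)(8/10)(2/10) = 0.032; P(data | r = 6) = (6/10)(4/10)(6/10) = 0.144; P(data | r = 8) = (8/10)(2/10)(8/10) = 0.128; P(data | r = 9) = (9/10)(1/10)(9/10) = 0.081.
Weighting by the prior gives 1/3 · 0.032 = 0.010667, 1/9 · 0.144 = 0.016, 1/9 · 0.128 = 0.014222, 4/9 · 0.081 = 0.036; these sum to 0.076889.
Hence P(r = 9 | data) = (0.036) / (0.076889) = 0.46821.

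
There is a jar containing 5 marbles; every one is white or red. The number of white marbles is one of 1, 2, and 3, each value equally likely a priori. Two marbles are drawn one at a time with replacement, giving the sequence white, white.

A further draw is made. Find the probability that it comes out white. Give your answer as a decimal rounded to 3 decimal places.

0.514

Under each hypothesis, the probability of the observed sequence is: P(data | r = 1) = (1/5)(1/5) = 1/25; P(data | r = 2) = (2/5)(2/5) = 4/25; P(data | r = 3) = (3/5)(3/5) = 9/25.
Multiplying each by its prior: 1/3 · 1/25 = 1/75, 1/3 · 4/25 = 4/75, 1/3 · 9/25 = 3/25; with total 14/75.
Normalising, the posterior is P(r = 1 | data) = 1/14, P(r = 2 | data) = 2/7, P(r = 3 | data) = 9/14.
So P(white next | data) = Σ P(white next | H) P(H | data) = (1/5)(1/14) + (2/5)(2/7) + (3/5)(9/14) = 18/35.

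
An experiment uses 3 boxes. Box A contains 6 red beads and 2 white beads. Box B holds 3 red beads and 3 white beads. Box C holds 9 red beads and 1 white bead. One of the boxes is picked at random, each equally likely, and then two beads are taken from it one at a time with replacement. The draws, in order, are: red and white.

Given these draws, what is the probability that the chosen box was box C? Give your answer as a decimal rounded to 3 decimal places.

For each hypothesis, P(data | H) works out to: P(data | box A) = (6/8)(2/8) = 0.1875; P(data | box B) = (3/6)(3/6) = 0.25; P(data | box C) = (9/10)(1/10) = 0.09.
The prior-weighted likelihoods are 1/3 · 0.1875 = 0.0625, 1/3 · 0.25 = 0.083333, 1/3 · 0.09 = 0.03; summing to 0.17583.
Hence P(box C | data) = (0.03) / (0.17583) = 0.17062.

0.171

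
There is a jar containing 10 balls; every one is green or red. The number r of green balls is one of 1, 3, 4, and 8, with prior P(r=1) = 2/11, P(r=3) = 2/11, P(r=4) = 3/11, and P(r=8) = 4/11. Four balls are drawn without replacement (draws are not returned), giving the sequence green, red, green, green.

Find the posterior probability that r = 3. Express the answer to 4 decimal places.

0.0262

Under each hypothesis, the probability of the observed sequence is: P(data | r = 1) = (1/10)(9/9)(0/8) = 0; P(data | r = 3) = (3/10)(7/9)(2/8)(1/7) = 0.0083333; P(data | r = 4) = (4/10)(6/9)(3/8)(2/7) = 0.028571; P(data | r = 8) = (8/10)(2/9)(7/8)(6/7) = 0.13333.
Weighting by the prior gives 2/11 · 0 = 0, 2/11 · 0.0083333 = 0.0015152, 3/11 · 0.028571 = 0.0077922, 4/11 · 0.13333 = 0.048485; summing to 0.057792.
Hence P(r = 3 | data) = (0.0015152) / (0.057792) = 0.026217.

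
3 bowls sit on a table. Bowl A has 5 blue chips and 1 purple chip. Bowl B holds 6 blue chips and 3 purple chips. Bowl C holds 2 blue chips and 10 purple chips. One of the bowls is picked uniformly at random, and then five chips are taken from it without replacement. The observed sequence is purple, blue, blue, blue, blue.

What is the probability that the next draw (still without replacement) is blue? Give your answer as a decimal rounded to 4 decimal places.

For each hypothesis, P(data | H) works out to: P(data | bowl A) = (1/6)(5/5)(4/4)(3/3)(2/2) = 1/6; P(data | bowl B) = (3/9)(6/8)(5/7)(4/6)(3/5) = 1/14; P(data | bowl C) = (10/12)(2/11)(1/10)(0/9) = 0.
Weighting by the prior gives 1/3 · 1/6 = 1/18, 1/3 · 1/14 = 1/42, 1/3 · 0 = 0; with total 5/63.
The posterior is then P(bowl A | data) = 7/10, P(bowl B | data) = 3/10, P(bowl C | data) = 0.
The predictive probability is P(blue next | data) = (1)(7/10) + (1/2)(3/10) = 17/20.

0.8500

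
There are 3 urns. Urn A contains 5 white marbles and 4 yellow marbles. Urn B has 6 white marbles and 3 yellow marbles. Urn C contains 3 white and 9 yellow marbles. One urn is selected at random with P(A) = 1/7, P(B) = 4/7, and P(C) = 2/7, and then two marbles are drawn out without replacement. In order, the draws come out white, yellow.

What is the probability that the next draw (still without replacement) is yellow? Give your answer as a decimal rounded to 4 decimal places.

Under each hypothesis, the probability of the observed sequence is: P(data | urn A) = (5/9)(4/8) = 5/18; P(data | urn B) = (6/9)(3/8) = 1/4; P(data | urn C) = (3/12)(9/11) = 9/44.
Weighting by the prior gives 1/7 · 5/18 = 5/126, 4/7 · 1/4 = 1/7, 2/7 · 9/44 = 9/154; with total 167/693.
Normalising, the posterior is P(urn A | data) = 0.16467, P(urn B | data) = 0.59281, P(urn C | data) = 0.24251.
So P(yellow next | data) = Σ P(yellow next | H) P(H | data) = (3/7)(0.16467) + (2/7)(0.59281) + (4/5)(0.24251) = 0.43396.

0.4340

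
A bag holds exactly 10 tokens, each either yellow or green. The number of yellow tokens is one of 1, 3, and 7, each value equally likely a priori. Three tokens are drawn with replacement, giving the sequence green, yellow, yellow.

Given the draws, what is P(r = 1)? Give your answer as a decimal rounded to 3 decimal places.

0.041

For each hypothesis, P(data | H) works out to: P(data | r = 1) = (9/10)(1/10)(1/10) = 9/1000; P(data | r = 3) = (7/10)(3/10)(3/10) = 63/1000; P(data | r = 7) = (3/10)(7/10)(7/10) = 147/1000.
The prior-weighted likelihoods are 1/3 · 9/1000 = 3/1000, 1/3 · 63/1000 = 21/1000, 1/3 · 147/1000 = 49/1000; these sum to 73/1000.
Therefore the posterior P(r = 1 | data) = (3/1000) / (73/1000) = 3/73.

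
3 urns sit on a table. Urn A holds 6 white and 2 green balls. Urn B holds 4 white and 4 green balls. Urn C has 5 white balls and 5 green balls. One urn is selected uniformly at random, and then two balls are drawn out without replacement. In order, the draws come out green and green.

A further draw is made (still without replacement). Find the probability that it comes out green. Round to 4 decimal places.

For each hypothesis, P(data | H) works out to: P(data | urn A) = (2/8)(1/7) = 1/28; P(data | urn B) = (4/8)(3/7) = 3/14; P(data | urn C) = (5/10)(4/9) = 2/9.
Multiplying each by its prior: 1/3 · 1/28 = 1/84, 1/3 · 3/14 = 1/14, 1/3 · 2/9 = 2/27; with total 17/108.
Dividing through by the total gives posterior P(urn A | data) = 9/119, P(urn B | data) = 54/119, P(urn C | data) = 8/17.
So P(green next | data) = Σ P(green next | H) P(H | data) = (0)(9/119) + (1/3)(54/119) + (3/8)(8/17) = 39/119.

0.3277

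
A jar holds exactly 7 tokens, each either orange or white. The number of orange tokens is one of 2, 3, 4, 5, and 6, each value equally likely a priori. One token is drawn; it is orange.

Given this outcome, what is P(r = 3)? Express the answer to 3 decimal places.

0.150

The likelihood of this draw under each hypothesis: P(data | r = 2) = (2/7) = 2/7; P(data | r = 3) = (3/7) = 3/7; P(data | r = 4) = (4/7) = 4/7; P(data | r = 5) = (5/7) = 5/7; P(data | r = 6) = (6/7) = 6/7.
Multiplying each by its prior: 1/5 · 2/7 = 2/35, 1/5 · 3/7 = 3/35, 1/5 · 4/7 = 4/35, 1/5 · 5/7 = 1/7, 1/5 · 6/7 = 6/35; these sum to 4/7.
Therefore the posterior P(r = 3 | data) = (3/35) / (4/7) = 3/20.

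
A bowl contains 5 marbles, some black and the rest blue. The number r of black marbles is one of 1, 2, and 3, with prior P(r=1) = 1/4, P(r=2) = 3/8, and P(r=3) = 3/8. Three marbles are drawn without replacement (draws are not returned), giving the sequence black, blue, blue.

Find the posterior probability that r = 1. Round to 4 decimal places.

Under each hypothesis, the probability of the observed sequence is: P(data | r = 1) = (1/5)(4/4)(3/3) = 1/5; P(data | r = 2) = (2/5)(3/4)(2/3) = 1/5; P(data | r = 3) = (3/5)(2/4)(1/3) = 1/10.
The prior-weighted likelihoods are 1/4 · 1/5 = 1/20, 3/8 · 1/5 = 3/40, 3/8 · 1/10 = 3/80; summing to 13/80.
Therefore the posterior P(r = 1 | data) = (1/20) / (13/80) = 4/13.

0.3077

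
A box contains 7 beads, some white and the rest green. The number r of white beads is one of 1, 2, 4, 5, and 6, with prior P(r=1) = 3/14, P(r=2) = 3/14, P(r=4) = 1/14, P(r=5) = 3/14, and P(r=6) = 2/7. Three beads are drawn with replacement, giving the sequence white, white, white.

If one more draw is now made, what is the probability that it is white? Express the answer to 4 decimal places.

0.7912

Under each hypothesis, the probability of the observed sequence is: P(data | r = 1) = (1/7)(1/7)(1/7) = 0.0029155; P(data | r = 2) = (2/7)(2/7)(2/7) = 0.023324; P(data | r = 4) = (4/7)(4/7)(4/7) = 0.18659; P(data | r = 5) = (5/7)(5/7)(5/7) = 0.36443; P(data | r = 6) = (6/7)(6/7)(6/7) = 0.62974.
The prior-weighted likelihoods are 3/14 · 0.0029155 = 0.00062474, 3/14 · 0.023324 = 0.0049979, 1/14 · 0.18659 = 0.013328, 3/14 · 0.36443 = 0.078092, 2/7 · 0.62974 = 0.17993; these sum to 0.27697.
Dividing through by the total gives posterior P(r = 1 | data) = 0.0022556, P(r = 2 | data) = 0.018045, P(r = 4 | data) = 0.04812, P(r = 5 | data) = 0.28195, P(r = 6 | data) = 0.64962.
The predictive probability is P(white next | data) = (1/7)(0.0022556) + (2/7)(0.018045) + (4/7)(0.04812) + (5/7)(0.28195) + (6/7)(0.64962) = 0.79119.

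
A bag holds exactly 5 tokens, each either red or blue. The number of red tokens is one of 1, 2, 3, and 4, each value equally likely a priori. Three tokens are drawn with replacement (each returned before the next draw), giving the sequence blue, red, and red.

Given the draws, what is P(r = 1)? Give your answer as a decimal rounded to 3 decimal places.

The likelihood of the observed sequence under each hypothesis: P(data | r = 1) = (4/5)(1/5)(1/5) = 4/125; P(data | r = 2) = (3/5)(2/5)(2/5) = 12/125; P(data | r = 3) = (2/5)(3/5)(3/5) = 18/125; P(data | r = 4) = (1/5)(4/5)(4/5) = 16/125.
Weighting by the prior gives 1/4 · 4/125 = 1/125, 1/4 · 12/125 = 3/125, 1/4 · 18/125 = 9/250, 1/4 · 16/125 = 4/125; with total 1/10.
Hence P(r = 1 | data) = (1/125) / (1/10) = 2/25.

0.080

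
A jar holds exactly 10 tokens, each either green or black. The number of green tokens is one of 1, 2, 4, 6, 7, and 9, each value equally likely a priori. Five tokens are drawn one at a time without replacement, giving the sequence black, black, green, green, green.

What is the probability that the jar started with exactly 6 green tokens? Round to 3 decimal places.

0.421

For each hypothesis, P(data | H) works out to: P(data | r = 1) = (9/10)(8/9)(1/8)(0/7) = 0; P(data | r = 2) = (8/10)(7/9)(2/8)(1/7)(0/6) = 0; P(data | r = 4) = (6/10)(5/9)(4/8)(3/7)(2/6) = 0.02381; P(data | r = 6) = (4/10)(3/9)(6/8)(5/7)(4/6) = 0.047619; P(data | r = 7) = (3/10)(2/9)(7/8)(6/7)(5/6) = 0.041667; P(data | r = 9) = (1/10)(0/9) = 0.
The prior-weighted likelihoods are 1/6 · 0 = 0, 1/6 · 0 = 0, 1/6 · 0.02381 = 0.0039683, 1/6 · 0.047619 = 0.0079365, 1/6 · 0.041667 = 0.0069444, 1/6 · 0 = 0; these sum to 0.018849.
Therefore the posterior P(r = 6 | data) = (0.0079365) / (0.018849) = 0.42105.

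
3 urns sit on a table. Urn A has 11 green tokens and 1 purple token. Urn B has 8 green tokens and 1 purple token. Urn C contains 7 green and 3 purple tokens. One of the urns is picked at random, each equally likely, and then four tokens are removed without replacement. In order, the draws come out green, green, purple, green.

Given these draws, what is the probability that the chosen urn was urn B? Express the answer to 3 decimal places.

0.348

For each hypothesis, P(data | H) works out to: P(data | urn A) = (11/12)(10/11)(1/10)(9/9) = 1/12; P(data | urn B) = (8/9)(7/8)(1/7)(6/6) = 1/9; P(data | urn C) = (7/10)(6/9)(3/8)(5/7) = 1/8.
Multiplying each by its prior: 1/3 · 1/12 = 1/36, 1/3 · 1/9 = 1/27, 1/3 · 1/8 = 1/24; summing to 23/216.
Hence P(urn B | data) = (1/27) / (23/216) = 8/23.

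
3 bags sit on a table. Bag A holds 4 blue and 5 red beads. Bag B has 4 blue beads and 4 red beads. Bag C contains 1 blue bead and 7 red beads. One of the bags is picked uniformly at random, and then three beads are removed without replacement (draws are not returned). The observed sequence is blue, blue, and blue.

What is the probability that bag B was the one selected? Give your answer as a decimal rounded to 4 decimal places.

0.6000

For each hypothesis, P(data | H) works out to: P(data | bag A) = (4/9)(3/8)(2/7) = 1/21; P(data | bag B) = (4/8)(3/7)(2/6) = 1/14; P(data | bag C) = (1/8)(0/7) = 0.
Weighting by the prior gives 1/3 · 1/21 = 1/63, 1/3 · 1/14 = 1/42, 1/3 · 0 = 0; these sum to 5/126.
By Bayes' rule, P(bag B | data) = (1/42) / (5/126) = 3/5.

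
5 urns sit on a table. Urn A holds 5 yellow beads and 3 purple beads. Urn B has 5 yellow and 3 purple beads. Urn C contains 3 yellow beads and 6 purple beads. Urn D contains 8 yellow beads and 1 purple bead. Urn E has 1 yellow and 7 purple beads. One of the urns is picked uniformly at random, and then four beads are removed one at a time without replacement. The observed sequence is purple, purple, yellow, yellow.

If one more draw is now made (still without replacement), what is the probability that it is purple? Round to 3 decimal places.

0.412

For each hypothesis, P(data | H) works out to: P(data | urn A) = (3/8)(2/7)(5/6)(4/5) = 1/14; P(data | urn B) = (3/8)(2/7)(5/6)(4/5) = 1/14; P(data | urn C) = (6/9)(5/8)(3/7)(2/6) = 5/84; P(data | urn D) = (1/9)(0/8) = 0; P(data | urn E) = (7/8)(6/7)(1/6)(0/5) = 0.
Weighting by the prior gives 1/5 · 1/14 = 1/70, 1/5 · 1/14 = 1/70, 1/5 · 5/84 = 1/84, 1/5 · 0 = 0, 1/5 · 0 = 0; with total 17/420.
Dividing through by the total gives posterior P(urn A | data) = 6/17, P(urn B | data) = 6/17, P(urn C | data) = 5/17, P(urn D | data) = 0, P(urn E | data) = 0.
The predictive probability is P(purple next | data) = (1/4)(6/17) + (1/4)(6/17) + (4/5)(5/17) = 7/17.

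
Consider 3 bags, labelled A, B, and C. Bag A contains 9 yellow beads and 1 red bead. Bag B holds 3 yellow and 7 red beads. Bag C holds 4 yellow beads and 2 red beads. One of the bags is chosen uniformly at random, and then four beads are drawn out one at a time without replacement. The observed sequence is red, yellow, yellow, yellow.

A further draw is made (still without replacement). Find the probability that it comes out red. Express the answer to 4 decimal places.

0.3103

Under each hypothesis, the probability of the observed sequence is: P(data | bag A) = (1/10)(9/9)(8/8)(7/7) = 1/10; P(data | bag B) = (7/10)(3/9)(2/8)(1/7) = 1/120; P(data | bag C) = (2/6)(4/5)(3/4)(2/3) = 2/15.
The prior-weighted likelihoods are 1/3 · 1/10 = 1/30, 1/3 · 1/120 = 1/360, 1/3 · 2/15 = 2/45; with total 29/360.
Normalising, the posterior is P(bag A | data) = 12/29, P(bag B | data) = 1/29, P(bag C | data) = 16/29.
The predictive probability is P(red next | data) = (0)(12/29) + (1)(1/29) + (1/2)(16/29) = 9/29.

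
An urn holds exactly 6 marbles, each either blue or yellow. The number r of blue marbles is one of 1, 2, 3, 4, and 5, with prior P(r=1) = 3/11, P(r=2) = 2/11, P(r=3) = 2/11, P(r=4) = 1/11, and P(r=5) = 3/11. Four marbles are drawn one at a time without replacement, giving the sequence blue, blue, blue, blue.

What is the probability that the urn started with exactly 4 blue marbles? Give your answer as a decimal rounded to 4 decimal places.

0.0625

Under each hypothesis, the probability of the observed sequence is: P(data | r = 1) = (1/6)(0/5) = 0; P(data | r = 2) = (2/6)(1/5)(0/4) = 0; P(data | r = 3) = (3/6)(2/5)(1/4)(0/3) = 0; P(data | r = 4) = (4/6)(3/5)(2/4)(1/3) = 1/15; P(data | r = 5) = (5/6)(4/5)(3/4)(2/3) = 1/3.
Weighting by the prior gives 3/11 · 0 = 0, 2/11 · 0 = 0, 2/11 · 0 = 0, 1/11 · 1/15 = 1/165, 3/11 · 1/3 = 1/11; these sum to 16/165.
By Bayes' rule, P(r = 4 | data) = (1/165) / (16/165) = 1/16.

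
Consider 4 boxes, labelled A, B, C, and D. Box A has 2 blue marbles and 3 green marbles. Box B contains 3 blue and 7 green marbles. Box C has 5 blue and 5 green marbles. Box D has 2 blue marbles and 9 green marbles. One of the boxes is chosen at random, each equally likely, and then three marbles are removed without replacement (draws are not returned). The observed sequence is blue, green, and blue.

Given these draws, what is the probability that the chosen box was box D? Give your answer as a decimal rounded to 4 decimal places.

For each hypothesis, P(data | H) works out to: P(data | box A) = (2/5)(3/4)(1/3) = 0.1; P(data | box B) = (3/10)(7/9)(2/8) = 0.058333; P(data | box C) = (5/10)(5/9)(4/8) = 0.13889; P(data | box D) = (2/11)(9/10)(1/9) = 0.018182.
Multiplying each by its prior: 1/4 · 0.1 = 0.025, 1/4 · 0.058333 = 0.014583, 1/4 · 0.13889 = 0.034722, 1/4 · 0.018182 = 0.0045455; these sum to 0.078851.
Hence P(box D | data) = (0.0045455) / (0.078851) = 0.057646.

0.0576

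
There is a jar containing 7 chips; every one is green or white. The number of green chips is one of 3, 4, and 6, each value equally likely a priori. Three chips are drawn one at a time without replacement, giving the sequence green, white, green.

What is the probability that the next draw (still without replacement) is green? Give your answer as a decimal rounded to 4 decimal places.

Compute the likelihood of the observed sequence for each case: P(data | r = 3) = (3/7)(4/6)(2/5) = 4/35; P(data | r = 4) = (4/7)(3/6)(3/5) = 6/35; P(data | r = 6) = (6/7)(1/6)(5/5) = 1/7.
Weighting by the prior gives 1/3 · 4/35 = 4/105, 1/3 · 6/35 = 2/35, 1/3 · 1/7 = 1/21; summing to 1/7.
The posterior is then P(r = 3 | data) = 4/15, P(r = 4 | data) = 2/5, P(r = 6 | data) = 1/3.
Averaging over the posterior, P(green next | data) = (1/4)(4/15) + (1/2)(2/5) + (1)(1/3) = 3/5.

0.6000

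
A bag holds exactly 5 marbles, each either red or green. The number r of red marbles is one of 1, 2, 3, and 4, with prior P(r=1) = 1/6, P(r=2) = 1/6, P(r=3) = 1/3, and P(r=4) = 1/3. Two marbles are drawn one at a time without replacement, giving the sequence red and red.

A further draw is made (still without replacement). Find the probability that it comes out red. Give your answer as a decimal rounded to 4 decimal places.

0.5263

For each hypothesis, P(data | H) works out to: P(data | r = 1) = (1/5)(0/4) = 0; P(data | r = 2) = (2/5)(1/4) = 1/10; P(data | r = 3) = (3/5)(2/4) = 3/10; P(data | r = 4) = (4/5)(3/4) = 3/5.
Multiplying each by its prior: 1/6 · 0 = 0, 1/6 · 1/10 = 1/60, 1/3 · 3/10 = 1/10, 1/3 · 3/5 = 1/5; with total 19/60.
Dividing through by the total gives posterior P(r = 1 | data) = 0, P(r = 2 | data) = 1/19, P(r = 3 | data) = 6/19, P(r = 4 | data) = 12/19.
The predictive probability is P(red next | data) = (0)(1/19) + (1/3)(6/19) + (2/3)(12/19) = 10/19.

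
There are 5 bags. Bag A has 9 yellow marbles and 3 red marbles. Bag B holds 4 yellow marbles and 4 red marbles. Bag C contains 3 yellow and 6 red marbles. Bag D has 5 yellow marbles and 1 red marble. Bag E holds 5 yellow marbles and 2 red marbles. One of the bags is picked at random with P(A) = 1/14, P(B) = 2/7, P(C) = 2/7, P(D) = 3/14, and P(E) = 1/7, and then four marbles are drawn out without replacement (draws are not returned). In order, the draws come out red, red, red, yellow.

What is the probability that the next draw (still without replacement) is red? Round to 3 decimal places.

Compute the likelihood of the observed sequence for each case: P(data | bag A) = (3/12)(2/11)(1/10)(9/9) = 0.0045455; P(data | bag B) = (4/8)(3/7)(2/6)(4/5) = 0.057143; P(data | bag C) = (6/9)(5/8)(4/7)(3/6) = 0.11905; P(data | bag D) = (1/6)(0/5) = 0; P(data | bag E) = (2/7)(1/6)(0/5) = 0.
Multiplying each by its prior: 1/14 · 0.0045455 = 0.00032468, 2/7 · 0.057143 = 0.016327, 2/7 · 0.11905 = 0.034014, 3/14 · 0 = 0, 1/7 · 0 = 0; these sum to 0.050665.
Normalising, the posterior is P(bag A | data) = 0.0064083, P(bag B | data) = 0.32225, P(bag C | data) = 0.67135, P(bag D | data) = 0, P(bag E | data) = 0.
The predictive probability is P(red next | data) = (0)(0.0064083) + (1/4)(0.32225) + (3/5)(0.67135) = 0.48337.

0.483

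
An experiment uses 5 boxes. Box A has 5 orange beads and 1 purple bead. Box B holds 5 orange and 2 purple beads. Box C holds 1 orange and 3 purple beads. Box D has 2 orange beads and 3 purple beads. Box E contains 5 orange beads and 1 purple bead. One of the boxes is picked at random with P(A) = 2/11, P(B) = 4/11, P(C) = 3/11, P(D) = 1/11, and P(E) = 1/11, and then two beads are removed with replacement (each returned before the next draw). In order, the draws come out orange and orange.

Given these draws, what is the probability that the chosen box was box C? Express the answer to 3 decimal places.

0.042

Under each hypothesis, the probability of the observed sequence is: P(data | box A) = (5/6)(5/6) = 0.69444; P(data | box B) = (5/7)(5/7) = 0.5102; P(data | box C) = (1/4)(1/4) = 0.0625; P(data | box D) = (2/5)(2/5) = 0.16; P(data | box E) = (5/6)(5/6) = 0.69444.
Multiplying each by its prior: 2/11 · 0.69444 = 0.12626, 4/11 · 0.5102 = 0.18553, 3/11 · 0.0625 = 0.017045, 1/11 · 0.16 = 0.014545, 1/11 · 0.69444 = 0.063131; with total 0.40651.
Therefore the posterior P(box C | data) = (0.017045) / (0.40651) = 0.041931.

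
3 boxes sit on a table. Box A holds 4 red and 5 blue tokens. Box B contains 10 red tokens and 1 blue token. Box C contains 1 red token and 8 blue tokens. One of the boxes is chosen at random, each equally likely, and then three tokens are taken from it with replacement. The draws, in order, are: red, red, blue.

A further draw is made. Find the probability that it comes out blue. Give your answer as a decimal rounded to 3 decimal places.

The likelihood of the observed sequence under each hypothesis: P(data | box A) = (4/9)(4/9)(5/9) = 0.10974; P(data | box B) = (10/11)(10/11)(1/11) = 0.075131; P(data | box C) = (1/9)(1/9)(8/9) = 0.010974.
Weighting by the prior gives 1/3 · 0.10974 = 0.03658, 1/3 · 0.075131 = 0.025044, 1/3 · 0.010974 = 0.003658; summing to 0.065282.
Dividing through by the total gives posterior P(box A | data) = 0.56034, P(box B | data) = 0.38363, P(box C | data) = 0.056034.
The predictive probability is P(blue next | data) = (5/9)(0.56034) + (1/11)(0.38363) + (8/9)(0.056034) = 0.39598.

0.396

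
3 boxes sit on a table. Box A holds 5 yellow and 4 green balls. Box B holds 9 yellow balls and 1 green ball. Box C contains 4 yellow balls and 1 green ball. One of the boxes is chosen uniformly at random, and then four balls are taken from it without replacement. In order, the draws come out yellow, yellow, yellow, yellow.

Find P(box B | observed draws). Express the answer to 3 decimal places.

Under each hypothesis, the probability of the observed sequence is: P(data | box A) = (5/9)(4/8)(3/7)(2/6) = 0.039683; P(data | box B) = (9/10)(8/9)(7/8)(6/7) = 0.6; P(data | box C) = (4/5)(3/4)(2/3)(1/2) = 0.2.
Multiplying each by its prior: 1/3 · 0.039683 = 0.013228, 1/3 · 0.6 = 0.2, 1/3 · 0.2 = 0.066667; summing to 0.27989.
Therefore the posterior P(box B | data) = (0.2) / (0.27989) = 0.71456.

0.715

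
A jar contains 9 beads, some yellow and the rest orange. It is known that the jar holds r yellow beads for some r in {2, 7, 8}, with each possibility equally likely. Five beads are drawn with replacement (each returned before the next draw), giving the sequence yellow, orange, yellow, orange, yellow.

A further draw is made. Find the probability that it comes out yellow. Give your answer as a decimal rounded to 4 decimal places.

0.7071

For each hypothesis, P(data | H) works out to: P(data | r = 2) = (2/9)(7/9)(2/9)(7/9)(2/9) = 0.0066386; P(data | r = 7) = (7/9)(2/9)(7/9)(2/9)(7/9) = 0.023235; P(data | r = 8) = (8/9)(1/9)(8/9)(1/9)(8/9) = 0.0086708.
The prior-weighted likelihoods are 1/3 · 0.0066386 = 0.0022129, 1/3 · 0.023235 = 0.007745, 1/3 · 0.0086708 = 0.0028903; summing to 0.012848.
Dividing through by the total gives posterior P(r = 2 | data) = 0.17223, P(r = 7 | data) = 0.60281, P(r = 8 | data) = 0.22496.
The predictive probability is P(yellow next | data) = (2/9)(0.17223) + (7/9)(0.60281) + (8/9)(0.22496) = 0.70709.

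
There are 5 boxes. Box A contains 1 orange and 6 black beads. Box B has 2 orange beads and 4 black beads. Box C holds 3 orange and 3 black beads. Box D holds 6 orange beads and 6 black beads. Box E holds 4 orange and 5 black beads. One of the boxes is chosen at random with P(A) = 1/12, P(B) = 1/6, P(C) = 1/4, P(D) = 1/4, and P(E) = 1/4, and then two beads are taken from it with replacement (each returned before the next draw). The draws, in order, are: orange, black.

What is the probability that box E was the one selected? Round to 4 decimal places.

The likelihood of the observed sequence under each hypothesis: P(data | box A) = (1/7)(6/7) = 0.12245; P(data | box B) = (2/6)(4/6) = 0.22222; P(data | box C) = (3/6)(3/6) = 0.25; P(data | box D) = (6/12)(6/12) = 0.25; P(data | box E) = (4/9)(5/9) = 0.24691.
Weighting by the prior gives 1/12 · 0.12245 = 0.010204, 1/6 · 0.22222 = 0.037037, 1/4 · 0.25 = 0.0625, 1/4 · 0.25 = 0.0625, 1/4 · 0.24691 = 0.061728; with total 0.23397.
By Bayes' rule, P(box E | data) = (0.061728) / (0.23397) = 0.26383.

0.2638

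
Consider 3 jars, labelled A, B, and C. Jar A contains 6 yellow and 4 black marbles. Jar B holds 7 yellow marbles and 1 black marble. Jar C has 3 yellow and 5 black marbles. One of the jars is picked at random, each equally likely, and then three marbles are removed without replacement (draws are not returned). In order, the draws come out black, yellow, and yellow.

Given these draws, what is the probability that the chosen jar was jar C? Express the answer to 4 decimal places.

The likelihood of the observed sequence under each hypothesis: P(data | jar A) = (4/10)(6/9)(5/8) = 1/6; P(data | jar B) = (1/8)(7/7)(6/6) = 1/8; P(data | jar C) = (5/8)(3/7)(2/6) = 5/56.
The prior-weighted likelihoods are 1/3 · 1/6 = 1/18, 1/3 · 1/8 = 1/24, 1/3 · 5/56 = 5/168; with total 8/63.
So P(jar C | data) = (5/168) / (8/63) = 15/64.

0.2344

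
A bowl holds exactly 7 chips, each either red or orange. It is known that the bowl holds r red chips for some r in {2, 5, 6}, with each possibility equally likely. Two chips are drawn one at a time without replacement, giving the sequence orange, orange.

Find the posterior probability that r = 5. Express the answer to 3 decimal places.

0.091

Under each hypothesis, the probability of the observed sequence is: P(data | r = 2) = (5/7)(4/6) = 10/21; P(data | r = 5) = (2/7)(1/6) = 1/21; P(data | r = 6) = (1/7)(0/6) = 0.
Weighting by the prior gives 1/3 · 10/21 = 10/63, 1/3 · 1/21 = 1/63, 1/3 · 0 = 0; these sum to 11/63.
Hence P(r = 5 | data) = (1/63) / (11/63) = 1/11.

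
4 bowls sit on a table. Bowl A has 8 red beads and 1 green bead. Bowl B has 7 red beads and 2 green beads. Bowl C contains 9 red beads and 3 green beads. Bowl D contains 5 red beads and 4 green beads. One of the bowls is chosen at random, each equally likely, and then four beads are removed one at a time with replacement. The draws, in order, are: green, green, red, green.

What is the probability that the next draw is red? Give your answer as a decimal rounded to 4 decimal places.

Compute the likelihood of the observed sequence for each case: P(data | bowl A) = (1/9)(1/9)(8/9)(1/9) = 0.0012193; P(data | bowl B) = (2/9)(2/9)(7/9)(2/9) = 0.0085353; P(data | bowl C) = (3/12)(3/12)(9/12)(3/12) = 0.011719; P(data | bowl D) = (4/9)(4/9)(5/9)(4/9) = 0.048773.
Multiplying each by its prior: 1/4 · 0.0012193 = 0.00030483, 1/4 · 0.0085353 = 0.0021338, 1/4 · 0.011719 = 0.0029297, 1/4 · 0.048773 = 0.012193; summing to 0.017562.
Dividing through by the total gives posterior P(bowl A | data) = 0.017358, P(bowl B | data) = 0.1215, P(bowl C | data) = 0.16682, P(bowl D | data) = 0.69431.
So P(red next | data) = Σ P(red next | H) P(H | data) = (8/9)(0.017358) + (7/9)(0.1215) + (3/4)(0.16682) + (5/9)(0.69431) = 0.62078.

0.6208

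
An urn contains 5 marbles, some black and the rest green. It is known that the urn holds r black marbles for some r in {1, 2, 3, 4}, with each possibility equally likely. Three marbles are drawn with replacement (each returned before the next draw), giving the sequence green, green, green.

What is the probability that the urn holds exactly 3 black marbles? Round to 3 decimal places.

0.080

The likelihood of the observed sequence under each hypothesis: P(data | r = 1) = (4/5)(4/5)(4/5) = 64/125; P(data | r = 2) = (3/5)(3/5)(3/5) = 27/125; P(data | r = 3) = (2/5)(2/5)(2/5) = 8/125; P(data | r = 4) = (1/5)(1/5)(1/5) = 1/125.
Multiplying each by its prior: 1/4 · 64/125 = 16/125, 1/4 · 27/125 = 27/500, 1/4 · 8/125 = 2/125, 1/4 · 1/125 = 1/500; these sum to 1/5.
Therefore the posterior P(r = 3 | data) = (2/125) / (1/5) = 2/25.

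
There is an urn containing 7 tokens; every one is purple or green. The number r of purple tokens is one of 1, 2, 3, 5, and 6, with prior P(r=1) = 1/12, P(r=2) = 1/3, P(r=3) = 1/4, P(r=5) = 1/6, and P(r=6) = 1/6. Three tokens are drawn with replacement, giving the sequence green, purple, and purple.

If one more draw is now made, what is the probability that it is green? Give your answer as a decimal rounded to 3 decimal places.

The likelihood of the observed sequence under each hypothesis: P(data | r = 1) = (6/7)(1/7)(1/7) = 0.017493; P(data | r = 2) = (5/7)(2/7)(2/7) = 0.058309; P(data | r = 3) = (4/7)(3/7)(3/7) = 0.10496; P(data | r = 5) = (2/7)(5/7)(5/7) = 0.14577; P(data | r = 6) = (1/7)(6/7)(6/7) = 0.10496.
Multiplying each by its prior: 1/12 · 0.017493 = 0.0014577, 1/3 · 0.058309 = 0.019436, 1/4 · 0.10496 = 0.026239, 1/6 · 0.14577 = 0.024295, 1/6 · 0.10496 = 0.017493; these sum to 0.088921.
The posterior is then P(r = 1 | data) = 0.016393, P(r = 2 | data) = 0.21858, P(r = 3 | data) = 0.29508, P(r = 5 | data) = 0.27322, P(r = 6 | data) = 0.19672.
Averaging over the posterior, P(green next | data) = (6/7)(0.016393) + (5/7)(0.21858) + (4/7)(0.29508) + (2/7)(0.27322) + (1/7)(0.19672) = 0.44496.

0.445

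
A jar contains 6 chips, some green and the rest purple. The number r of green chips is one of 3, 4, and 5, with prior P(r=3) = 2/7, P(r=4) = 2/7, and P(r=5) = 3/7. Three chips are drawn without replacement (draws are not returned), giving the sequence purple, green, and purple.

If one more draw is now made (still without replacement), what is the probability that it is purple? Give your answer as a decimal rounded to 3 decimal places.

For each hypothesis, P(data | H) works out to: P(data | r = 3) = (3/6)(3/5)(2/4) = 3/20; P(data | r = 4) = (2/6)(4/5)(1/4) = 1/15; P(data | r = 5) = (1/6)(5/5)(0/4) = 0.
The prior-weighted likelihoods are 2/7 · 3/20 = 3/70, 2/7 · 1/15 = 2/105, 3/7 · 0 = 0; these sum to 13/210.
Dividing through by the total gives posterior P(r = 3 | data) = 9/13, P(r = 4 | data) = 4/13, P(r = 5 | data) = 0.
The predictive probability is P(purple next | data) = (1/3)(9/13) + (0)(4/13) = 3/13.

0.231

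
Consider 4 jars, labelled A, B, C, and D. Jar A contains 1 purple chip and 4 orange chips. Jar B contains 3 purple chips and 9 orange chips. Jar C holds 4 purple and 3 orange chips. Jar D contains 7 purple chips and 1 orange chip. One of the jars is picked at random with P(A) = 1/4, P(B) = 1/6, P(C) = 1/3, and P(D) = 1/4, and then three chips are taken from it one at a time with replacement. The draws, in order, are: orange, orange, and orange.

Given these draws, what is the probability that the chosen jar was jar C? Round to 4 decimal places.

Under each hypothesis, the probability of the observed sequence is: P(data | jar A) = (4/5)(4/5)(4/5) = 0.512; P(data | jar B) = (9/12)(9/12)(9/12) = 0.42188; P(data | jar C) = (3/7)(3/7)(3/7) = 0.078717; P(data | jar D) = (1/8)(1/8)(1/8) = 0.0019531.
The prior-weighted likelihoods are 1/4 · 0.512 = 0.128, 1/6 · 0.42188 = 0.070312, 1/3 · 0.078717 = 0.026239, 1/4 · 0.0019531 = 0.00048828; with total 0.22504.
So P(jar C | data) = (0.026239) / (0.22504) = 0.1166.

0.1166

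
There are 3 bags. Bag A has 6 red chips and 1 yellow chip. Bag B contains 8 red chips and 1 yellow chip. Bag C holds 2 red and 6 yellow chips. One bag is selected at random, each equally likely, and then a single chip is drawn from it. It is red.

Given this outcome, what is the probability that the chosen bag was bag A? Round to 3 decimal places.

0.429

Compute the likelihood of this draw for each case: P(data | bag A) = (6/7) = 6/7; P(data | bag B) = (8/9) = 8/9; P(data | bag C) = (2/8) = 1/4.
The prior-weighted likelihoods are 1/3 · 6/7 = 2/7, 1/3 · 8/9 = 8/27, 1/3 · 1/4 = 1/12; summing to 503/756.
By Bayes' rule, P(bag A | data) = (2/7) / (503/756) = 216/503.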